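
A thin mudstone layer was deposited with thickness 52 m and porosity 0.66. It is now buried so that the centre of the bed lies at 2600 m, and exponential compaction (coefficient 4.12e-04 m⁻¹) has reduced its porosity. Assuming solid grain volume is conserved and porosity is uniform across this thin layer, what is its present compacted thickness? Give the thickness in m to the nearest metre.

Working in km (1 km = 1000 m; c in km⁻¹ = c in m⁻¹ × 1000):
Porosity at 2.6 km: phi = 0.66·exp(−0.412×2.6) = 0.2261
Solid-volume conservation: h(1−phi) = h₀(1−phi₀) ⇒ h = h₀·(1−phi₀)/(1−phi)
h = 0.052 × (1 − 0.66)/(1 − 0.2261) = 0.052 × 0.4393 = 0.0228 km

23 m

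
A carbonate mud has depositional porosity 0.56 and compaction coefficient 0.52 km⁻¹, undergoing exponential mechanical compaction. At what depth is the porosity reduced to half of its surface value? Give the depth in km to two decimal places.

1.33 km

phi/phi₀ = 1/2 ⇒ exp(−k·d) = 1/2 ⇒ d = ln(2) / k
d = 0.6931 / 0.52 = 1.333 km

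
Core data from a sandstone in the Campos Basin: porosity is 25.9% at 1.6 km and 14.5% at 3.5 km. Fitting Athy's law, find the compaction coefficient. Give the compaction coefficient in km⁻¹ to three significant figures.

0.305 km⁻¹

Athy: n(d) = n₀ e^(−βd) ⇒ n₁/n₂ = e^{β(d₂−d₁)} ⇒ β = ln(n₁/n₂)/(d₂−d₁)
β = ln(0.259/0.145) / (3.5 − 1.6) = ln(1.786) / 1.9 = 0.5801 / 1.9 = 0.3053 km⁻¹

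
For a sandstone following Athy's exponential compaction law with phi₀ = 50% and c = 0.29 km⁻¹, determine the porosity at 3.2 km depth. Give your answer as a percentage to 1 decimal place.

phi = phi₀·exp(−c·Z) = 0.5 × exp(−0.29 × 3.2) = 0.5 × exp(−0.928)
  = 0.5 × 0.3953 = 0.1977

19.8%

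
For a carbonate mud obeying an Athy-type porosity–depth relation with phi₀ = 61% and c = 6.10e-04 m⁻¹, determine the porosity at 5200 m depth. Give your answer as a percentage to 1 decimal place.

2.6%

Working in km (1 km = 1000 m; c in km⁻¹ = c in m⁻¹ × 1000):
phi = phi₀·exp(−c·d) = 0.61 × exp(−0.61 × 5.2) = 0.61 × exp(−3.172)
  = 0.61 × 0.0419 = 0.0256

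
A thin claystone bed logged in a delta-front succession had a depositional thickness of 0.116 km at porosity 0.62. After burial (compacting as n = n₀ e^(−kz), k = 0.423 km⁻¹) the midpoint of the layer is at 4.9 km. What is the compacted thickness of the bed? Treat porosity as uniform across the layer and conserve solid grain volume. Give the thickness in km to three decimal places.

0.048 km

Porosity at 4.9 km: n = 0.62·exp(−0.423×4.9) = 0.0780
Solid-volume conservation: h(1−n) = h₀(1−n₀) ⇒ h = h₀·(1−n₀)/(1−n)
h = 0.116 × (1 − 0.62)/(1 − 0.0780) = 0.116 × 0.4122 = 0.0478 km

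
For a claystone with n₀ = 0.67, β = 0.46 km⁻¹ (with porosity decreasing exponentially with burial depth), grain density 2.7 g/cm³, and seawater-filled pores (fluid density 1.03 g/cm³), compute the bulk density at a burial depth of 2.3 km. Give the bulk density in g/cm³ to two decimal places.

Porosity at depth: n = 0.67·exp(−0.46×2.3) = 0.67×0.3471 = 0.2326
Bulk density: ρ_b = (1−n)ρ_g + n·ρ_f = 0.7674×2.7 + 0.2326×1.03
       = 2.072 + 0.240 = 2.312 g/cm³

2.31 g/cm³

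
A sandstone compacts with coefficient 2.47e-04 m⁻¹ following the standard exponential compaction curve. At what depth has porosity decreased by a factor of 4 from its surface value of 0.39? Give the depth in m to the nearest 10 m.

Working in km (1 km = 1000 m; β in km⁻¹ = β in m⁻¹ × 1000):
phi/phi₀ = 1/4 ⇒ exp(−β·Z) = 1/4 ⇒ Z = ln(4) / β
Z = 1.3863 / 0.247 = 5.613 km

5610 m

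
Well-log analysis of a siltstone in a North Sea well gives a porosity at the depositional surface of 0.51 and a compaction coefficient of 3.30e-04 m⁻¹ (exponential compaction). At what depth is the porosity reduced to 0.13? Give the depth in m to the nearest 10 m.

Working in km (1 km = 1000 m; c in km⁻¹ = c in m⁻¹ × 1000):
Invert Athy's law: z = ln(φ₀/φ) / c
z = ln(0.51/0.13) / 0.33 = ln(3.923) / 0.33 = 1.3669 / 0.33 = 4.142 km

4140 m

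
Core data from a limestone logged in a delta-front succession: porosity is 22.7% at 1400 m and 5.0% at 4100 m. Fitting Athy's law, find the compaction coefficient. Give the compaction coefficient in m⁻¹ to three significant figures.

Working in km (1 km = 1000 m; k in km⁻¹ = k in m⁻¹ × 1000):
Athy: phi(Z) = phi₀ e^(−kZ) ⇒ phi₁/phi₂ = e^{k(Z₂−Z₁)} ⇒ k = ln(phi₁/phi₂)/(Z₂−Z₁)
k = ln(0.227/0.05) / (4.1 − 1.4) = ln(4.54) / 2.7 = 1.5129 / 2.7 = 0.5603 km⁻¹

0.000560 m⁻¹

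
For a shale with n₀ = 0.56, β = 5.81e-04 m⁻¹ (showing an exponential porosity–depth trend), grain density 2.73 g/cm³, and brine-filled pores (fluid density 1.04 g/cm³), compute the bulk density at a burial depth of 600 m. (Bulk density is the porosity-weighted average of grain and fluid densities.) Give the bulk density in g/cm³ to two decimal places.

2.06 g/cm³

Working in km (1 km = 1000 m; β in km⁻¹ = β in m⁻¹ × 1000):
Porosity at depth: n = 0.56·exp(−0.581×0.6) = 0.56×0.7057 = 0.3952
Bulk density: ρ_b = (1−n)ρ_g + n·ρ_f = 0.6048×2.73 + 0.3952×1.04
       = 1.651 + 0.411 = 2.062 g/cm³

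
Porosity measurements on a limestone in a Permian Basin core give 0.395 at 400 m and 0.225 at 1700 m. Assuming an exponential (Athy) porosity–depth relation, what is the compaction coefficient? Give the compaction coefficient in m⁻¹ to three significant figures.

0.000433 m⁻¹

Working in km (1 km = 1000 m; β in km⁻¹ = β in m⁻¹ × 1000):
Athy: n(d) = n₀ e^(−βd) ⇒ n₁/n₂ = e^{β(d₂−d₁)} ⇒ β = ln(n₁/n₂)/(d₂−d₁)
β = ln(0.395/0.225) / (1.7 − 0.4) = ln(1.756) / 1.3 = 0.5628 / 1.3 = 0.4329 km⁻¹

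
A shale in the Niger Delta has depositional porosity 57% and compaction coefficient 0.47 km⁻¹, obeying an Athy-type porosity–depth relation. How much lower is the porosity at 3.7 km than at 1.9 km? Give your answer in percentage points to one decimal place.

13.3 percentage points

φ(1.9) = 0.57·e^(−0.47×1.9) = 0.2334
φ(3.7) = 0.57·e^(−0.47×3.7) = 0.1001
Δφ = 0.2334 − 0.1001 = 0.1332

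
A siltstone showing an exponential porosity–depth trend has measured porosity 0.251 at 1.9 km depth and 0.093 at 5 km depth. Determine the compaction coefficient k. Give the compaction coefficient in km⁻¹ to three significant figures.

Athy: φ(z) = φ₀ e^(−kz) ⇒ φ₁/φ₂ = e^{k(z₂−z₁)} ⇒ k = ln(φ₁/φ₂)/(z₂−z₁)
k = ln(0.251/0.093) / (5 − 1.9) = ln(2.699) / 3.1 = 0.9929 / 3.1 = 0.3203 km⁻¹

0.320 km⁻¹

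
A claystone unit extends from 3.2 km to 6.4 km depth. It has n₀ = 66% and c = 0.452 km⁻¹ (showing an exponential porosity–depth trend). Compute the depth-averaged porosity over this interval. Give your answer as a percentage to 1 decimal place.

⟨n⟩ = (1/(Z₂−Z₁)) ∫ n₀ e^(−cZ) dZ = n₀·(e^(−c·Z₁) − e^(−c·Z₂)) / (c·(Z₂−Z₁))
e^(−0.452×3.2) = 0.2354; e^(−0.452×6.4) = 0.0554
⟨n⟩ = 0.66 × (0.2354 − 0.0554) / (0.452 × 3.2) = 0.66 × 0.1244 = 0.0821

8.2%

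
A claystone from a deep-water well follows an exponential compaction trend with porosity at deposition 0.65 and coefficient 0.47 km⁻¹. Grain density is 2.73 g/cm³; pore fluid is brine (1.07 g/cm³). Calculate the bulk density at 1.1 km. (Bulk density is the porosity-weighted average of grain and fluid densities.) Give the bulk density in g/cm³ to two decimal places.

2.09 g/cm³

Porosity at depth: n = 0.65·exp(−0.47×1.1) = 0.65×0.5963 = 0.3876
Bulk density: ρ_b = (1−n)ρ_g + n·ρ_f = 0.6124×2.73 + 0.3876×1.07
       = 1.672 + 0.415 = 2.087 g/cm³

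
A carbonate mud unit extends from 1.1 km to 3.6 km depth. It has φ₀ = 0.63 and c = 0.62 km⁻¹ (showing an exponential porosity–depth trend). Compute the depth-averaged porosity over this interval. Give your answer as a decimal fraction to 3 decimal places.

0.162

⟨φ⟩ = (1/(z₂−z₁)) ∫ φ₀ e^(−cz) dz = φ₀·(e^(−c·z₁) − e^(−c·z₂)) / (c·(z₂−z₁))
e^(−0.62×1.1) = 0.5056; e^(−0.62×3.6) = 0.1073
⟨φ⟩ = 0.63 × (0.5056 − 0.1073) / (0.62 × 2.5) = 0.63 × 0.2570 = 0.1619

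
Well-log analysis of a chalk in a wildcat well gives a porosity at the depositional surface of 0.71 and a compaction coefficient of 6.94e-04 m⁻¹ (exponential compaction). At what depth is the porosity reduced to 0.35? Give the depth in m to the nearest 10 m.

1020 m

Working in km (1 km = 1000 m; k in km⁻¹ = k in m⁻¹ × 1000):
Invert Athy's law: z = ln(φ₀/φ) / k
z = ln(0.71/0.35) / 0.694 = ln(2.029) / 0.694 = 0.7073 / 0.694 = 1.019 km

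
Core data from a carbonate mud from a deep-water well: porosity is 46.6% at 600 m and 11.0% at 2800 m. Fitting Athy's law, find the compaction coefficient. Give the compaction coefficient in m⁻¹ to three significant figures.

Working in km (1 km = 1000 m; k in km⁻¹ = k in m⁻¹ × 1000):
Athy: n(Z) = n₀ e^(−kZ) ⇒ n₁/n₂ = e^{k(Z₂−Z₁)} ⇒ k = ln(n₁/n₂)/(Z₂−Z₁)
k = ln(0.466/0.11) / (2.8 − 0.6) = ln(4.236) / 2.2 = 1.4437 / 2.2 = 0.6562 km⁻¹

0.000656 m⁻¹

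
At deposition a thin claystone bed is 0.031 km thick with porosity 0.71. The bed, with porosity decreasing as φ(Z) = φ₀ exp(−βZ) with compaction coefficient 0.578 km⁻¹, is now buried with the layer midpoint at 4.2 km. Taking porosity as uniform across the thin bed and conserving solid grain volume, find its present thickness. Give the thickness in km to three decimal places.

0.010 km

Porosity at 4.2 km: φ = 0.71·exp(−0.578×4.2) = 0.0627
Solid-volume conservation: h(1−φ) = h₀(1−φ₀) ⇒ h = h₀·(1−φ₀)/(1−φ)
h = 0.031 × (1 − 0.71)/(1 − 0.0627) = 0.031 × 0.3094 = 0.0096 km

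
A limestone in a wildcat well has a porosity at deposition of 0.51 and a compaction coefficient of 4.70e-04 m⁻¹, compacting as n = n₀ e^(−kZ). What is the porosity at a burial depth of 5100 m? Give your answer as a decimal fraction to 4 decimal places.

Working in km (1 km = 1000 m; k in km⁻¹ = k in m⁻¹ × 1000):
n = n₀·exp(−k·Z) = 0.51 × exp(−0.47 × 5.1) = 0.51 × exp(−2.397)
  = 0.51 × 0.0910 = 0.0464

0.0464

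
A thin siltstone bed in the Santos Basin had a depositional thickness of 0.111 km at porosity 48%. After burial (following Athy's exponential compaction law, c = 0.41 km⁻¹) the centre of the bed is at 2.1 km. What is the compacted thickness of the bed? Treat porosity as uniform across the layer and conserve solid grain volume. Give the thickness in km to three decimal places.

Porosity at 2.1 km: φ = 0.48·exp(−0.41×2.1) = 0.2029
Solid-volume conservation: h(1−φ) = h₀(1−φ₀) ⇒ h = h₀·(1−φ₀)/(1−φ)
h = 0.111 × (1 − 0.48)/(1 − 0.2029) = 0.111 × 0.6524 = 0.0724 km

0.072 km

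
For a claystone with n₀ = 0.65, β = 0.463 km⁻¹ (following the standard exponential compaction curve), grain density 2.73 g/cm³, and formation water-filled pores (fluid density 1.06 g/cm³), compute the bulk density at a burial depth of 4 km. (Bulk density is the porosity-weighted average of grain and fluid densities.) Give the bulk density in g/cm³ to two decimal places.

Porosity at depth: n = 0.65·exp(−0.463×4) = 0.65×0.1569 = 0.1020
Bulk density: ρ_b = (1−n)ρ_g + n·ρ_f = 0.8980×2.73 + 0.1020×1.06
       = 2.452 + 0.108 = 2.560 g/cm³

2.56 g/cm³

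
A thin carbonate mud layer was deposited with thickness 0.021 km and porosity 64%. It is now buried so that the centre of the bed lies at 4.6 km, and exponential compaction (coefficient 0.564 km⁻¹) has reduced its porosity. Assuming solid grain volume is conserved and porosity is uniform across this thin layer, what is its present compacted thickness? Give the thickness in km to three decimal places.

Porosity at 4.6 km: n = 0.64·exp(−0.564×4.6) = 0.0478
Solid-volume conservation: h(1−n) = h₀(1−n₀) ⇒ h = h₀·(1−n₀)/(1−n)
h = 0.021 × (1 − 0.64)/(1 − 0.0478) = 0.021 × 0.3781 = 0.0079 km

0.008 km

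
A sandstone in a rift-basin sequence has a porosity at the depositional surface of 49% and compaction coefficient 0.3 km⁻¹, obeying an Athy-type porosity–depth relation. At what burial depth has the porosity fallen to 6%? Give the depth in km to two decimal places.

7.00 km

Invert Athy's law: z = ln(phi₀/phi) / c
z = ln(0.49/0.06) / 0.3 = ln(8.167) / 0.3 = 2.1001 / 0.3 = 7.000 km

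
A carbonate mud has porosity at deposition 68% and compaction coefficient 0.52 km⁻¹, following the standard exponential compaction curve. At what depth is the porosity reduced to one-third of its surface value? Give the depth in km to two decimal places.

2.11 km

phi/phi₀ = 1/3 ⇒ exp(−c·z) = 1/3 ⇒ z = ln(3) / c
z = 1.0986 / 0.52 = 2.113 km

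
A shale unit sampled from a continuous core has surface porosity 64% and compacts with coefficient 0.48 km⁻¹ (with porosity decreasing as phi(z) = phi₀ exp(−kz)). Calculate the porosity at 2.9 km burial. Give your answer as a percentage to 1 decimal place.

15.9%

phi = phi₀·exp(−k·z) = 0.64 × exp(−0.48 × 2.9) = 0.64 × exp(−1.392)
  = 0.64 × 0.2486 = 0.1591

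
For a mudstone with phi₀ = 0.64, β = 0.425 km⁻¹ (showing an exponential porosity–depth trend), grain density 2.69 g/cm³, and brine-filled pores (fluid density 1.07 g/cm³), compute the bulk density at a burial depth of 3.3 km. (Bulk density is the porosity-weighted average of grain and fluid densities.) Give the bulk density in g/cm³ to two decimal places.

2.43 g/cm³

Porosity at depth: phi = 0.64·exp(−0.425×3.3) = 0.64×0.2460 = 0.1574
Bulk density: ρ_b = (1−phi)ρ_g + phi·ρ_f = 0.8426×2.69 + 0.1574×1.07
       = 2.267 + 0.168 = 2.435 g/cm³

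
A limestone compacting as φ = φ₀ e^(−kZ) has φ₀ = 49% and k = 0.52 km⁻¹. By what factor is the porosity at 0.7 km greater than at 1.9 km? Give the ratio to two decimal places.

φ(Z₁)/φ(Z₂) = e^(−k·Z₁)/e^(−k·Z₂) = e^{k(Z₂−Z₁)}
= exp(0.52 × 1.2) = exp(0.624) = 1.8664

1.87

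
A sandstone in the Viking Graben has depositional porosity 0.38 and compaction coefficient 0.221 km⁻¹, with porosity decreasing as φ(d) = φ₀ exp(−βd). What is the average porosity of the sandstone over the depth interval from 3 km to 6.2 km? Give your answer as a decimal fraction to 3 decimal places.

0.140

⟨φ⟩ = (1/(d₂−d₁)) ∫ φ₀ e^(−βd) dd = φ₀·(e^(−β·d₁) − e^(−β·d₂)) / (β·(d₂−d₁))
e^(−0.221×3) = 0.5153; e^(−0.221×6.2) = 0.2541
⟨φ⟩ = 0.38 × (0.5153 − 0.2541) / (0.221 × 3.2) = 0.38 × 0.3694 = 0.1404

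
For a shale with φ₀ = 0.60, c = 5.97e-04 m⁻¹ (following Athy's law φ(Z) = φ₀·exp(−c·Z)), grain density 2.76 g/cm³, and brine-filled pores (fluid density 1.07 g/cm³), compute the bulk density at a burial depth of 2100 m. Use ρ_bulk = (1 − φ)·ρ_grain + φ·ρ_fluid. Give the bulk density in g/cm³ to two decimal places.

2.47 g/cm³

Working in km (1 km = 1000 m; c in km⁻¹ = c in m⁻¹ × 1000):
Porosity at depth: φ = 0.6·exp(−0.597×2.1) = 0.6×0.2854 = 0.1713
Bulk density: ρ_b = (1−φ)ρ_g + φ·ρ_f = 0.8287×2.76 + 0.1713×1.07
       = 2.287 + 0.183 = 2.471 g/cm³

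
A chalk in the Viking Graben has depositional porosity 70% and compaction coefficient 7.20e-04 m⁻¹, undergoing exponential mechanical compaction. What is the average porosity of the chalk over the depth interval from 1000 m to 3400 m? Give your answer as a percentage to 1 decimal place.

Working in km (1 km = 1000 m; k in km⁻¹ = k in m⁻¹ × 1000):
⟨φ⟩ = (1/(d₂−d₁)) ∫ φ₀ e^(−kd) dd = φ₀·(e^(−k·d₁) − e^(−k·d₂)) / (k·(d₂−d₁))
e^(−0.72×1) = 0.4868; e^(−0.72×3.4) = 0.0865
⟨φ⟩ = 0.7 × (0.4868 − 0.0865) / (0.72 × 2.4) = 0.7 × 0.2316 = 0.1622

16.2%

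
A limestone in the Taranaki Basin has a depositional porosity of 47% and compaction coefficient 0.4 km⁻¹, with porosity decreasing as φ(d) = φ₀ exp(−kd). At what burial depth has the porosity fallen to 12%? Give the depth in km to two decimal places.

Invert Athy's law: d = ln(φ₀/φ) / k
d = ln(0.47/0.12) / 0.4 = ln(3.917) / 0.4 = 1.3652 / 0.4 = 3.413 km

3.41 km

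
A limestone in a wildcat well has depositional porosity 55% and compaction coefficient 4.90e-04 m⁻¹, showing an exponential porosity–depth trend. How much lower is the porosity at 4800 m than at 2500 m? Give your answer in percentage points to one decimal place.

Working in km (1 km = 1000 m; c in km⁻¹ = c in m⁻¹ × 1000):
n(2.5) = 0.55·e^(−0.49×2.5) = 0.1616
n(4.8) = 0.55·e^(−0.49×4.8) = 0.0523
Δn = 0.1616 − 0.0523 = 0.1092

10.9 percentage points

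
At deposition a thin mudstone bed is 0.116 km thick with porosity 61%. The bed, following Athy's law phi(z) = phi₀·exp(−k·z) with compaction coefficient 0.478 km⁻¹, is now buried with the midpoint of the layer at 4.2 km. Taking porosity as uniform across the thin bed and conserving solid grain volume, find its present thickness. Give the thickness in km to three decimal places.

Porosity at 4.2 km: phi = 0.61·exp(−0.478×4.2) = 0.0819
Solid-volume conservation: h(1−phi) = h₀(1−phi₀) ⇒ h = h₀·(1−phi₀)/(1−phi)
h = 0.116 × (1 − 0.61)/(1 − 0.0819) = 0.116 × 0.4248 = 0.0493 km

0.049 km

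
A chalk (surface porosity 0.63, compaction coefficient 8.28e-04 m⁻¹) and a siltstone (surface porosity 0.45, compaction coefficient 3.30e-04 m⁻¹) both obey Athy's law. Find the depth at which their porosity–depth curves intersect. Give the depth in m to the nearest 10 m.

680 m

Working in km (1 km = 1000 m; c in km⁻¹ = c in m⁻¹ × 1000):
Set φ₀ₐ e^(−cₐz) = φ₀ᵦ e^(−cᵦz) ⇒ ln(φ₀ₐ/φ₀ᵦ) = (cₐ − cᵦ)·z
z = ln(0.63/0.45) / (0.828 − 0.33) = 0.3365 / 0.498 = 0.676 km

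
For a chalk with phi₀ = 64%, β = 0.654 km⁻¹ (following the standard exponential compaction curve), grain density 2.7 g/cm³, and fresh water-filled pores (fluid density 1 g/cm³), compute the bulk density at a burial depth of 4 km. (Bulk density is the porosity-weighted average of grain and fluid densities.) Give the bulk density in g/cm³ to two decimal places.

Porosity at depth: phi = 0.64·exp(−0.654×4) = 0.64×0.0731 = 0.0468
Bulk density: ρ_b = (1−phi)ρ_g + phi·ρ_f = 0.9532×2.7 + 0.0468×1
       = 2.574 + 0.047 = 2.620 g/cm³

2.62 g/cm³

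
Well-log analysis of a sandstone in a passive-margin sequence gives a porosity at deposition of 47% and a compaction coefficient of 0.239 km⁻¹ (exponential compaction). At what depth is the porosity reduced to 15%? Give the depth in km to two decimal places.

4.78 km

Invert Athy's law: z = ln(n₀/n) / c
z = ln(0.47/0.15) / 0.239 = ln(3.133) / 0.239 = 1.1421 / 0.239 = 4.779 km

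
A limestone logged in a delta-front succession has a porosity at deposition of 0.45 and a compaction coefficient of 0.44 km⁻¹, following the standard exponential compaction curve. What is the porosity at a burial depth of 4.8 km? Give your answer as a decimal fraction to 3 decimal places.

φ = φ₀·exp(−β·d) = 0.45 × exp(−0.44 × 4.8) = 0.45 × exp(−2.112)
  = 0.45 × 0.1210 = 0.0544

0.054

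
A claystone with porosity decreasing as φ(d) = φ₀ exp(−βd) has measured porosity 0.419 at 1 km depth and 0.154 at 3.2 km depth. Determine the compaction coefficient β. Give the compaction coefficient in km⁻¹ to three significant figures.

Athy: φ(d) = φ₀ e^(−βd) ⇒ φ₁/φ₂ = e^{β(d₂−d₁)} ⇒ β = ln(φ₁/φ₂)/(d₂−d₁)
β = ln(0.419/0.154) / (3.2 − 1) = ln(2.721) / 2.2 = 1.0009 / 2.2 = 0.455 km⁻¹

0.455 km⁻¹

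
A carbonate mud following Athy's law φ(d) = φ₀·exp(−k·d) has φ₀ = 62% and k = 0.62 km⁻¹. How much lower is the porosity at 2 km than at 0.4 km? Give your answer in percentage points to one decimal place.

φ(0.4) = 0.62·e^(−0.62×0.4) = 0.4838
φ(2) = 0.62·e^(−0.62×2) = 0.1794
Δφ = 0.4838 − 0.1794 = 0.3044

30.4 percentage points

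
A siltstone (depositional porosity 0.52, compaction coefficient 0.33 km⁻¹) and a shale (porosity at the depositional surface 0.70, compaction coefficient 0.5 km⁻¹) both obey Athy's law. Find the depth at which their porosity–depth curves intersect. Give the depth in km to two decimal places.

Set n₀ₐ e^(−βₐd) = n₀ᵦ e^(−βᵦd) ⇒ ln(n₀ₐ/n₀ᵦ) = (βₐ − βᵦ)·d
d = ln(0.52/0.7) / (0.33 − 0.5) = -0.2973 / -0.17 = 1.749 km

1.75 km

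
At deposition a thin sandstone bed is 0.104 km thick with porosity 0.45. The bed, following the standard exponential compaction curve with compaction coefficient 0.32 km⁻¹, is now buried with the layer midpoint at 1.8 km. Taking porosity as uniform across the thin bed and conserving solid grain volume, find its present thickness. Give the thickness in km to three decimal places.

0.077 km

Porosity at 1.8 km: phi = 0.45·exp(−0.32×1.8) = 0.2530
Solid-volume conservation: h(1−phi) = h₀(1−phi₀) ⇒ h = h₀·(1−phi₀)/(1−phi)
h = 0.104 × (1 − 0.45)/(1 − 0.2530) = 0.104 × 0.7362 = 0.0766 km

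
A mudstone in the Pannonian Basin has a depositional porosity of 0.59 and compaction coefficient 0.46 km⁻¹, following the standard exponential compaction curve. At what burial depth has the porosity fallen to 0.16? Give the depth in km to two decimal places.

Invert Athy's law: z = ln(n₀/n) / β
z = ln(0.59/0.16) / 0.46 = ln(3.687) / 0.46 = 1.3049 / 0.46 = 2.837 km

2.84 km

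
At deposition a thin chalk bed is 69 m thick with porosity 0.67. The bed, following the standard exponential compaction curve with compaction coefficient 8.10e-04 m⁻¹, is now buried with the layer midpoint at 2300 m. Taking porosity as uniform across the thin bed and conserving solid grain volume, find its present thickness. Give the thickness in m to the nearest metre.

25 m

Working in km (1 km = 1000 m; k in km⁻¹ = k in m⁻¹ × 1000):
Porosity at 2.3 km: phi = 0.67·exp(−0.81×2.3) = 0.1040
Solid-volume conservation: h(1−phi) = h₀(1−phi₀) ⇒ h = h₀·(1−phi₀)/(1−phi)
h = 0.069 × (1 − 0.67)/(1 − 0.1040) = 0.069 × 0.3683 = 0.0254 km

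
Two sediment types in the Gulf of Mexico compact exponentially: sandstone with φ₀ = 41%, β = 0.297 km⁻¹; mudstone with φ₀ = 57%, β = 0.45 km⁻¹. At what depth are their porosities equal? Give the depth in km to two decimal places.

2.15 km

Set φ₀ₐ e^(−βₐz) = φ₀ᵦ e^(−βᵦz) ⇒ ln(φ₀ₐ/φ₀ᵦ) = (βₐ − βᵦ)·z
z = ln(0.41/0.57) / (0.297 − 0.45) = -0.3295 / -0.153 = 2.153 km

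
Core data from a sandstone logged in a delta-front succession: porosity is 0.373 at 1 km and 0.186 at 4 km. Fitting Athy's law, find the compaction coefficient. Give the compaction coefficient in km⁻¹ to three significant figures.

Athy: phi(d) = phi₀ e^(−cd) ⇒ phi₁/phi₂ = e^{c(d₂−d₁)} ⇒ c = ln(phi₁/phi₂)/(d₂−d₁)
c = ln(0.373/0.186) / (4 − 1) = ln(2.005) / 3 = 0.6958 / 3 = 0.2319 km⁻¹

0.232 km⁻¹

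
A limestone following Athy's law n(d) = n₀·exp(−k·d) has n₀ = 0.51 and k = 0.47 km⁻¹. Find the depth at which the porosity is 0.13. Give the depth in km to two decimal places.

Invert Athy's law: d = ln(n₀/n) / k
d = ln(0.51/0.13) / 0.47 = ln(3.923) / 0.47 = 1.3669 / 0.47 = 2.908 km

2.91 km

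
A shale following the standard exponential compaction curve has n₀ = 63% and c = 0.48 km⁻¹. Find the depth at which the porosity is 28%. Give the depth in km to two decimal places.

1.69 km

Invert Athy's law: d = ln(n₀/n) / c
d = ln(0.63/0.28) / 0.48 = ln(2.25) / 0.48 = 0.8109 / 0.48 = 1.689 km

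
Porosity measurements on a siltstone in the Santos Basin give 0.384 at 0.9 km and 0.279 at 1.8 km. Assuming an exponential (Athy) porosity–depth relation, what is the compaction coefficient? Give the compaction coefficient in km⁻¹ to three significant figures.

0.355 km⁻¹

Athy: φ(z) = φ₀ e^(−kz) ⇒ φ₁/φ₂ = e^{k(z₂−z₁)} ⇒ k = ln(φ₁/φ₂)/(z₂−z₁)
k = ln(0.384/0.279) / (1.8 − 0.9) = ln(1.376) / 0.9 = 0.3194 / 0.9 = 0.3549 km⁻¹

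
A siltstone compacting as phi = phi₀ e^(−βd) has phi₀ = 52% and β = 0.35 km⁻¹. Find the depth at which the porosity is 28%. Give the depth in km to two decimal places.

1.77 km

Invert Athy's law: d = ln(phi₀/phi) / β
d = ln(0.52/0.28) / 0.35 = ln(1.857) / 0.35 = 0.6190 / 0.35 = 1.769 km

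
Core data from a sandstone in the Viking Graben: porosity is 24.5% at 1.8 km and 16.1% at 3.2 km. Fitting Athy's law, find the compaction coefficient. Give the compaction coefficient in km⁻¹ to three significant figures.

0.300 km⁻¹

Athy: φ(d) = φ₀ e^(−kd) ⇒ φ₁/φ₂ = e^{k(d₂−d₁)} ⇒ k = ln(φ₁/φ₂)/(d₂−d₁)
k = ln(0.245/0.161) / (3.2 − 1.8) = ln(1.522) / 1.4 = 0.4199 / 1.4 = 0.2999 km⁻¹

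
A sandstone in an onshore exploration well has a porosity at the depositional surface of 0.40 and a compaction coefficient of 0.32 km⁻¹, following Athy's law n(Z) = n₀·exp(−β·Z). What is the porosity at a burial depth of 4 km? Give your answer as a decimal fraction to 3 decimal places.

n = n₀·exp(−β·Z) = 0.4 × exp(−0.32 × 4) = 0.4 × exp(−1.28)
  = 0.4 × 0.2780 = 0.1112

0.111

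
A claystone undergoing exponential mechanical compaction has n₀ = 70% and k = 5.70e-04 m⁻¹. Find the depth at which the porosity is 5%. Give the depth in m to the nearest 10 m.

Working in km (1 km = 1000 m; k in km⁻¹ = k in m⁻¹ × 1000):
Invert Athy's law: d = ln(n₀/n) / k
d = ln(0.7/0.05) / 0.57 = ln(14) / 0.57 = 2.6391 / 0.57 = 4.630 km

4630 m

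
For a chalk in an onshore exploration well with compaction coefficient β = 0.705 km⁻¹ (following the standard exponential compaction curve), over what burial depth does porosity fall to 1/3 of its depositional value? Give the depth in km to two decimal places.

1.56 km

phi/phi₀ = 1/3 ⇒ exp(−β·d) = 1/3 ⇒ d = ln(3) / β
d = 1.0986 / 0.705 = 1.558 km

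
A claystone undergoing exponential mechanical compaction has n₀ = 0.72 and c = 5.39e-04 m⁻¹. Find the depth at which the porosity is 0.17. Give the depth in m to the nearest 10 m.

Working in km (1 km = 1000 m; c in km⁻¹ = c in m⁻¹ × 1000):
Invert Athy's law: d = ln(n₀/n) / c
d = ln(0.72/0.17) / 0.539 = ln(4.235) / 0.539 = 1.4435 / 0.539 = 2.678 km

2680 m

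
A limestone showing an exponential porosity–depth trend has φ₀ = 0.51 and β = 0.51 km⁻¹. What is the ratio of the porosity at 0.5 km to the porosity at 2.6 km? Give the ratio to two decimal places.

2.92

φ(d₁)/φ(d₂) = e^(−β·d₁)/e^(−β·d₂) = e^{β(d₂−d₁)}
= exp(0.51 × 2.1) = exp(1.071) = 2.9183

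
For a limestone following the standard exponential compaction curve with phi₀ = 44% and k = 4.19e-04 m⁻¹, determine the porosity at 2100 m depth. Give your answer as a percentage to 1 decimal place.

18.3%

Working in km (1 km = 1000 m; k in km⁻¹ = k in m⁻¹ × 1000):
phi = phi₀·exp(−k·Z) = 0.44 × exp(−0.419 × 2.1) = 0.44 × exp(−0.8799)
  = 0.44 × 0.4148 = 0.1825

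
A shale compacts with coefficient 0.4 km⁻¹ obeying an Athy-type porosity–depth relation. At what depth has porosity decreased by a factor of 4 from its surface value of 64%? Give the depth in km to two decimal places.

3.47 km

n/n₀ = 1/4 ⇒ exp(−k·Z) = 1/4 ⇒ Z = ln(4) / k
Z = 1.3863 / 0.4 = 3.466 km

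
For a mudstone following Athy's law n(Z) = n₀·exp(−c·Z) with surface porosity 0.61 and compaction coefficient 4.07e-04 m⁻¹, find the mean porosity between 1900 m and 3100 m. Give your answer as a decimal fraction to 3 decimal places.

0.223

Working in km (1 km = 1000 m; c in km⁻¹ = c in m⁻¹ × 1000):
⟨n⟩ = (1/(Z₂−Z₁)) ∫ n₀ e^(−cZ) dZ = n₀·(e^(−c·Z₁) − e^(−c·Z₂)) / (c·(Z₂−Z₁))
e^(−0.407×1.9) = 0.4615; e^(−0.407×3.1) = 0.2832
⟨n⟩ = 0.61 × (0.4615 − 0.2832) / (0.407 × 1.2) = 0.61 × 0.3651 = 0.2227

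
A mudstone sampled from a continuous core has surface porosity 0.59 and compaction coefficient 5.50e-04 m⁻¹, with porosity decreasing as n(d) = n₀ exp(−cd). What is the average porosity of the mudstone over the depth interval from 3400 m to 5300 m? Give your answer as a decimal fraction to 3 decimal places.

0.056

Working in km (1 km = 1000 m; c in km⁻¹ = c in m⁻¹ × 1000):
⟨n⟩ = (1/(d₂−d₁)) ∫ n₀ e^(−cd) dd = n₀·(e^(−c·d₁) − e^(−c·d₂)) / (c·(d₂−d₁))
e^(−0.55×3.4) = 0.1541; e^(−0.55×5.3) = 0.0542
⟨n⟩ = 0.59 × (0.1541 − 0.0542) / (0.55 × 1.9) = 0.59 × 0.0956 = 0.0564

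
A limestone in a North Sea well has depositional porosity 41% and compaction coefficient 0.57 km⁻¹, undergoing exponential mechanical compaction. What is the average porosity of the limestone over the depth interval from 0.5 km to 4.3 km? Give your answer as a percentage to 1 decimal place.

12.6%

⟨n⟩ = (1/(d₂−d₁)) ∫ n₀ e^(−cd) dd = n₀·(e^(−c·d₁) − e^(−c·d₂)) / (c·(d₂−d₁))
e^(−0.57×0.5) = 0.7520; e^(−0.57×4.3) = 0.0862
⟨n⟩ = 0.41 × (0.7520 − 0.0862) / (0.57 × 3.8) = 0.41 × 0.3074 = 0.1260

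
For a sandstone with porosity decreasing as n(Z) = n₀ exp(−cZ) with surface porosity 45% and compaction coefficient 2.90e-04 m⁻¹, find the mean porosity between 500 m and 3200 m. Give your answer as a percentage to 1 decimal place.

27.0%

Working in km (1 km = 1000 m; c in km⁻¹ = c in m⁻¹ × 1000):
⟨n⟩ = (1/(Z₂−Z₁)) ∫ n₀ e^(−cZ) dZ = n₀·(e^(−c·Z₁) − e^(−c·Z₂)) / (c·(Z₂−Z₁))
e^(−0.29×0.5) = 0.8650; e^(−0.29×3.2) = 0.3953
⟨n⟩ = 0.45 × (0.8650 − 0.3953) / (0.29 × 2.7) = 0.45 × 0.5998 = 0.2699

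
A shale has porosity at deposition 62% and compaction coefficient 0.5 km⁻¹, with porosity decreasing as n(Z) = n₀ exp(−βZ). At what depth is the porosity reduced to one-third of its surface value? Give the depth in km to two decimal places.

n/n₀ = 1/3 ⇒ exp(−β·Z) = 1/3 ⇒ Z = ln(3) / β
Z = 1.0986 / 0.5 = 2.197 km

2.20 km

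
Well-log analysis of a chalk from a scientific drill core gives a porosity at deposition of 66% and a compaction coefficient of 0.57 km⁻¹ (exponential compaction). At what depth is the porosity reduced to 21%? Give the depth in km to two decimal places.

Invert Athy's law: d = ln(φ₀/φ) / c
d = ln(0.66/0.21) / 0.57 = ln(3.143) / 0.57 = 1.1451 / 0.57 = 2.009 km

2.01 km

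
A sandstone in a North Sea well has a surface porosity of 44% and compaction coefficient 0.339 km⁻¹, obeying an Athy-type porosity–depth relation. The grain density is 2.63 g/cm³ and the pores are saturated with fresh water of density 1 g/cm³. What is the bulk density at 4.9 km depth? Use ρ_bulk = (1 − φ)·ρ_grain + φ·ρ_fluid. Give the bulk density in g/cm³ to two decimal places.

Porosity at depth: n = 0.44·exp(−0.339×4.9) = 0.44×0.1899 = 0.0836
Bulk density: ρ_b = (1−n)ρ_g + n·ρ_f = 0.9164×2.63 + 0.0836×1
       = 2.410 + 0.084 = 2.494 g/cm³

2.49 g/cm³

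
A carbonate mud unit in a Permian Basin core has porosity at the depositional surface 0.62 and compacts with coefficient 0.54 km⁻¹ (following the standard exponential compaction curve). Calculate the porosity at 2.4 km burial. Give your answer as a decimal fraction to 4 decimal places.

0.1696

phi = phi₀·exp(−c·d) = 0.62 × exp(−0.54 × 2.4) = 0.62 × exp(−1.296)
  = 0.62 × 0.2736 = 0.1696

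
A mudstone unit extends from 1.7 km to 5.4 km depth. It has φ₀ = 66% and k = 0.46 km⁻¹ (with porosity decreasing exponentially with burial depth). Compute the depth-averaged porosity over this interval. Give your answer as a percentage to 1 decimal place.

⟨φ⟩ = (1/(Z₂−Z₁)) ∫ φ₀ e^(−kZ) dZ = φ₀·(e^(−k·Z₁) − e^(−k·Z₂)) / (k·(Z₂−Z₁))
e^(−0.46×1.7) = 0.4575; e^(−0.46×5.4) = 0.0834
⟨φ⟩ = 0.66 × (0.4575 − 0.0834) / (0.46 × 3.7) = 0.66 × 0.2198 = 0.1451

14.5%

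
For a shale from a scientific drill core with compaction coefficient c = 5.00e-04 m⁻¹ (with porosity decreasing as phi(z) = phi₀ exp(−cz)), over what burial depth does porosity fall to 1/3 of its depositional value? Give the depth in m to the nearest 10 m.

2200 m

Working in km (1 km = 1000 m; c in km⁻¹ = c in m⁻¹ × 1000):
phi/phi₀ = 1/3 ⇒ exp(−c·z) = 1/3 ⇒ z = ln(3) / c
z = 1.0986 / 0.5 = 2.197 km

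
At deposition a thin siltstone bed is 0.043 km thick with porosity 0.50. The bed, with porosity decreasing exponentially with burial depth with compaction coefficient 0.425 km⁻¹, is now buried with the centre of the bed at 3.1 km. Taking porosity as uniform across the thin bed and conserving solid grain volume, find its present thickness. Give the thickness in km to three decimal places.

0.025 km

Porosity at 3.1 km: phi = 0.5·exp(−0.425×3.1) = 0.1339
Solid-volume conservation: h(1−phi) = h₀(1−phi₀) ⇒ h = h₀·(1−phi₀)/(1−phi)
h = 0.043 × (1 − 0.5)/(1 − 0.1339) = 0.043 × 0.5773 = 0.0248 km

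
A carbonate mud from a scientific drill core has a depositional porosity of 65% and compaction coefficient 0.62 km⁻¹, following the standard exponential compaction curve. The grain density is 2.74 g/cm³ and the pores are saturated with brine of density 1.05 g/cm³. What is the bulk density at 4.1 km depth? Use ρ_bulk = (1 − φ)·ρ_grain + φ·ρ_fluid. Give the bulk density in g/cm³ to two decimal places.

2.65 g/cm³

Porosity at depth: phi = 0.65·exp(−0.62×4.1) = 0.65×0.0787 = 0.0512
Bulk density: ρ_b = (1−phi)ρ_g + phi·ρ_f = 0.9488×2.74 + 0.0512×1.05
       = 2.600 + 0.054 = 2.654 g/cm³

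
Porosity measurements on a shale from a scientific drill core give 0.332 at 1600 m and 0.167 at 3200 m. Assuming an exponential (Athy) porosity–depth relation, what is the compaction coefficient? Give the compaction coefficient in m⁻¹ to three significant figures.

Working in km (1 km = 1000 m; c in km⁻¹ = c in m⁻¹ × 1000):
Athy: φ(z) = φ₀ e^(−cz) ⇒ φ₁/φ₂ = e^{c(z₂−z₁)} ⇒ c = ln(φ₁/φ₂)/(z₂−z₁)
c = ln(0.332/0.167) / (3.2 − 1.6) = ln(1.988) / 1.6 = 0.6871 / 1.6 = 0.4295 km⁻¹

0.000429 m⁻¹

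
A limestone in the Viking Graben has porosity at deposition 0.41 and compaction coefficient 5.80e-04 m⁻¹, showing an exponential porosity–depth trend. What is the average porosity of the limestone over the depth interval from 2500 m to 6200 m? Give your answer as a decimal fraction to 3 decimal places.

Working in km (1 km = 1000 m; c in km⁻¹ = c in m⁻¹ × 1000):
⟨φ⟩ = (1/(Z₂−Z₁)) ∫ φ₀ e^(−cZ) dZ = φ₀·(e^(−c·Z₁) − e^(−c·Z₂)) / (c·(Z₂−Z₁))
e^(−0.58×2.5) = 0.2346; e^(−0.58×6.2) = 0.0274
⟨φ⟩ = 0.41 × (0.2346 − 0.0274) / (0.58 × 3.7) = 0.41 × 0.0965 = 0.0396

0.040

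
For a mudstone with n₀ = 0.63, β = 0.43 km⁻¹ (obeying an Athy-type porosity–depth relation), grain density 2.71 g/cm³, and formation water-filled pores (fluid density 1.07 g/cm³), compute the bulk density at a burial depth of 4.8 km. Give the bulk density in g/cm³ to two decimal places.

Porosity at depth: n = 0.63·exp(−0.43×4.8) = 0.63×0.1269 = 0.0800
Bulk density: ρ_b = (1−n)ρ_g + n·ρ_f = 0.9200×2.71 + 0.0800×1.07
       = 2.493 + 0.086 = 2.579 g/cm³

2.58 g/cm³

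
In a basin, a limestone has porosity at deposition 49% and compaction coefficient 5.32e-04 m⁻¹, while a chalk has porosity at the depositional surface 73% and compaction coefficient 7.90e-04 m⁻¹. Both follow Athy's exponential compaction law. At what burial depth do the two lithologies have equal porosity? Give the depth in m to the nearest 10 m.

1550 m

Working in km (1 km = 1000 m; β in km⁻¹ = β in m⁻¹ × 1000):
Set phi₀ₐ e^(−βₐz) = phi₀ᵦ e^(−βᵦz) ⇒ ln(phi₀ₐ/phi₀ᵦ) = (βₐ − βᵦ)·z
z = ln(0.49/0.73) / (0.532 − 0.79) = -0.3986 / -0.258 = 1.545 km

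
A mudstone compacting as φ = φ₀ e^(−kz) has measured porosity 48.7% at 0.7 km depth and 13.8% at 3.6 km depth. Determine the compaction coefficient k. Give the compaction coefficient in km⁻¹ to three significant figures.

Athy: φ(z) = φ₀ e^(−kz) ⇒ φ₁/φ₂ = e^{k(z₂−z₁)} ⇒ k = ln(φ₁/φ₂)/(z₂−z₁)
k = ln(0.487/0.138) / (3.6 − 0.7) = ln(3.529) / 2.9 = 1.2610 / 2.9 = 0.4348 km⁻¹

0.435 km⁻¹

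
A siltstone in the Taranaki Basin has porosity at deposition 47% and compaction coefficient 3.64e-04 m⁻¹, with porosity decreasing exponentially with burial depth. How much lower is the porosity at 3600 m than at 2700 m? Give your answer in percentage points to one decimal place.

Working in km (1 km = 1000 m; c in km⁻¹ = c in m⁻¹ × 1000):
φ(2.7) = 0.47·e^(−0.364×2.7) = 0.1759
φ(3.6) = 0.47·e^(−0.364×3.6) = 0.1268
Δφ = 0.1759 − 0.1268 = 0.0491

4.9 percentage points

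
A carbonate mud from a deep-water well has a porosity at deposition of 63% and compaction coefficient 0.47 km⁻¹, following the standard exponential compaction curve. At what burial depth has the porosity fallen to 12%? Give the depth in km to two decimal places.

Invert Athy's law: Z = ln(n₀/n) / k
Z = ln(0.63/0.12) / 0.47 = ln(5.25) / 0.47 = 1.6582 / 0.47 = 3.528 km

3.53 km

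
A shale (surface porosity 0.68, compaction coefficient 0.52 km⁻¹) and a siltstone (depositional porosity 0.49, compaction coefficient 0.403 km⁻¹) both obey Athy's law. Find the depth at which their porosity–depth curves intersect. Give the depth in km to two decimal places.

Set φ₀ₐ e^(−cₐz) = φ₀ᵦ e^(−cᵦz) ⇒ ln(φ₀ₐ/φ₀ᵦ) = (cₐ − cᵦ)·z
z = ln(0.68/0.49) / (0.52 − 0.403) = 0.3277 / 0.117 = 2.801 km

2.80 km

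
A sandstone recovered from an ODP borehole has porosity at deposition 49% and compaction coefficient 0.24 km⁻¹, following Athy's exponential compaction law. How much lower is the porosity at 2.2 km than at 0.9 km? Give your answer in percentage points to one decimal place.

10.6 percentage points

φ(0.9) = 0.49·e^(−0.24×0.9) = 0.3948
φ(2.2) = 0.49·e^(−0.24×2.2) = 0.2890
Δφ = 0.3948 − 0.2890 = 0.1058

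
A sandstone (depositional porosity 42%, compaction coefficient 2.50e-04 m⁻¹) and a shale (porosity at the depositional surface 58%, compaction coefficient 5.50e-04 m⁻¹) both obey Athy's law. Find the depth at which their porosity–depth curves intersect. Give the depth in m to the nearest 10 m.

1080 m

Working in km (1 km = 1000 m; k in km⁻¹ = k in m⁻¹ × 1000):
Set phi₀ₐ e^(−kₐd) = phi₀ᵦ e^(−kᵦd) ⇒ ln(phi₀ₐ/phi₀ᵦ) = (kₐ − kᵦ)·d
d = ln(0.42/0.58) / (0.25 − 0.55) = -0.3228 / -0.3 = 1.076 km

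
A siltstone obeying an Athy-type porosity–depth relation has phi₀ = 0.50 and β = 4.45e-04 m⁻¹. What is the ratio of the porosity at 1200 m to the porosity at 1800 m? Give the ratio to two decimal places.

Working in km (1 km = 1000 m; β in km⁻¹ = β in m⁻¹ × 1000):
phi(Z₁)/phi(Z₂) = e^(−β·Z₁)/e^(−β·Z₂) = e^{β(Z₂−Z₁)}
= exp(0.445 × 0.6) = exp(0.267) = 1.3060

1.31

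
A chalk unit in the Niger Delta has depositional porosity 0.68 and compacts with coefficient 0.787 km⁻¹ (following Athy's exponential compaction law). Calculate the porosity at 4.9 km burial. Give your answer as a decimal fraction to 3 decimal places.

n = n₀·exp(−β·Z) = 0.68 × exp(−0.787 × 4.9) = 0.68 × exp(−3.856)
  = 0.68 × 0.0211 = 0.0144

0.014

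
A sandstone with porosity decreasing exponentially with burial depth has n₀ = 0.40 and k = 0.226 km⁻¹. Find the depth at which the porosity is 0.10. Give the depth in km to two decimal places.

Invert Athy's law: d = ln(n₀/n) / k
d = ln(0.4/0.1) / 0.226 = ln(4) / 0.226 = 1.3863 / 0.226 = 6.134 km

6.13 km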